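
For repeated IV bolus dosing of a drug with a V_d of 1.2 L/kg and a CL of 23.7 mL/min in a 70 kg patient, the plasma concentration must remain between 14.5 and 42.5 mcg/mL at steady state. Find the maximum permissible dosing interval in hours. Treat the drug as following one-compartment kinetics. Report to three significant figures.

Vd(total) = 70 kg × 1.2 L/kg = 84.00 L
Convert clearance: 23.7 mL/min × 60 min/h ÷ 1000 mL/L = 1.422 L/h
k = CL / Vd = 1.422 / 84.00 = 0.01693 h⁻¹
Between IV bolus doses, concentration decays as C = C₀·e^(−kτ), so C_peak/C_trough = e^(kτ).
τ_max = ln(C_peak/C_trough) / k = ln(42.5/14.5) / 0.01693 = 1.075 / 0.01693 = 63.50 h

63.5 h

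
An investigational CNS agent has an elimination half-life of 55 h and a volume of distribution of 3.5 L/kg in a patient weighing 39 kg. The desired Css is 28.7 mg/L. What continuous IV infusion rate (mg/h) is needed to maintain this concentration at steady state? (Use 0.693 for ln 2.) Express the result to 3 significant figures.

Vd = 3.5 L/kg × 39 kg = 136.5 L
k = 0.693/55 = 0.01260 h⁻¹, so CL = k·Vd = 0.01260 × 136.5 = 1.720 L/h
Infusion rate = CL × Css = 1.720 × 28.7 = 49.36 mg/h

49.4 mg/h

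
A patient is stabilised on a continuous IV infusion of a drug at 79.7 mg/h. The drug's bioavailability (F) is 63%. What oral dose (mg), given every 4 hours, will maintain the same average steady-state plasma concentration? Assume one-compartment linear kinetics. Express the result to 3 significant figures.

To maintain the same Css, the systemic dosing rate must be unchanged: F·D/τ = infusion rate.
D = rate × τ / F = 79.7 × 4 / 0.63 = 506.0 mg

506 mg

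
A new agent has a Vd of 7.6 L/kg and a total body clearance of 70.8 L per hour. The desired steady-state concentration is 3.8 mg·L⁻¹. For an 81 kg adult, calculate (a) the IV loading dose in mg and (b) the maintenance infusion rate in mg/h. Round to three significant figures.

(a) 2340 mg; (b) 269 mg/h

Total Vd = 7.6 × 81 = 615.6 L
Loading dose = Vd × C = 615.6 × 3.8 = 2339 mg
Maintenance: replace elimination → rate = CL × Css = 70.80 × 3.8 = 269.0 mg/h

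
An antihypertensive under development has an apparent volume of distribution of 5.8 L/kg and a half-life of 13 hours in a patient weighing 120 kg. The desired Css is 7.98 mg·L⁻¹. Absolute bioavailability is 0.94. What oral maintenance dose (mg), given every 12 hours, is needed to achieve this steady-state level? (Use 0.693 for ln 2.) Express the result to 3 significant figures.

3780 mg

Vd(total) = 120 kg × 5.8 L/kg = 696.0 L
k = 0.693/13 = 0.05331 h⁻¹, so CL = k·Vd = 0.05331 × 696.0 = 37.10 L/h
D = CL × Css × τ / F = 37.10 × 7.98 × 12 / 0.94 = 3779 mg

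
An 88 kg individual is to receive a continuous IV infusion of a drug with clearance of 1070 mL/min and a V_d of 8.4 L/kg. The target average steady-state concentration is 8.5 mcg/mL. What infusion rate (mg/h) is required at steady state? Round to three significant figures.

546 mg/h

Convert clearance: 1070 mL/min × 60 min/h ÷ 1000 mL/L = 64.20 L/h
R₀ = 64.20 × 8.5 = 545.7 mg/h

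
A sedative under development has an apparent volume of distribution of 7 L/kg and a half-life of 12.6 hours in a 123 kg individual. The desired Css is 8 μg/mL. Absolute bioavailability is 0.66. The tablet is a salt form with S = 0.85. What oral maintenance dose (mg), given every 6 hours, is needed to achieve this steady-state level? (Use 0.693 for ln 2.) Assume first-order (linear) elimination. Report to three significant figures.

4050 mg

Vd = 7 L/kg × 123 kg = 861.0 L
CL = 0.693 × Vd / t½ = 0.693 × 861.0 / 12.6 = 47.36 L/h
D = CL × Css × τ / F / S = 47.36 × 8 × 6 / 0.66 / 0.85 = 4052 mg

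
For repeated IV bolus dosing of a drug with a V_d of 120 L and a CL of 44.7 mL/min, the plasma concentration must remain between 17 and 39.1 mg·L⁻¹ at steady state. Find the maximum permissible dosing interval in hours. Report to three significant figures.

Convert clearance: 44.7 mL/min × 60 min/h ÷ 1000 mL/L = 2.682 L/h
k = CL / Vd = 2.682 / 120.0 = 0.02235 h⁻¹
Between IV bolus doses, concentration decays as C = C₀·e^(−kτ), so C_peak/C_trough = e^(kτ).
τ_max = ln(C_peak/C_trough) / k = ln(39.1/17) / 0.02235 = 0.8329 / 0.02235 = 37.27 h

37.3 h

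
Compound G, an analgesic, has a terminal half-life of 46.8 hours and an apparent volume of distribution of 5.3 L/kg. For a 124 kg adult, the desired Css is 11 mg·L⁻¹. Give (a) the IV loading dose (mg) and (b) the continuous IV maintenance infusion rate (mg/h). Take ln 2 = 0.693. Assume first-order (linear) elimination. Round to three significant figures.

Vd(total) = 124 kg × 5.3 L/kg = 657.2 L
LD = Vd × C = 657.2 × 11 = 7229 mg
CL = 0.693 × Vd / t½ = 0.693 × 657.2 / 46.8 = 9.732 L/h
Infusion rate = CL × Css = 9.732 × 11 = 107.1 mg/h

(a) 7230 mg; (b) 107 mg/h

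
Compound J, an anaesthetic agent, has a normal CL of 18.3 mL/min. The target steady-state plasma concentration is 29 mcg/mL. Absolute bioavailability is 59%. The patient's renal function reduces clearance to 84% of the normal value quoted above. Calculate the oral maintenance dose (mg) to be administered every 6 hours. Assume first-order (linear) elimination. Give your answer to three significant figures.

Convert clearance: 18.3 mL/min × 60 min/h ÷ 1000 mL/L = 1.098 L/h
Patient clearance = 0.84 × 1.098 = 0.9223 L/h
D = CL × Css × τ / F = 0.9223 × 29 × 6 / 0.59 = 272.0 mg

272 mg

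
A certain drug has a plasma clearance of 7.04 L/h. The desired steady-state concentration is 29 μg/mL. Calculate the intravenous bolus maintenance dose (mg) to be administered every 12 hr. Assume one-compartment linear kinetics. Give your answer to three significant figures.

2450 mg

D = CL × Css × τ = 7.040 × 29 × 12 = 2450 mg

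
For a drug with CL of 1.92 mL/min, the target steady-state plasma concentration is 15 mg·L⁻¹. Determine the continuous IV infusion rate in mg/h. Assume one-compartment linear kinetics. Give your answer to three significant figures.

CL = 1.92 mL/min = 1.92 × 0.06 = 0.1152 L/h
R₀ = 0.1152 × 15 = 1.728 mg/h

1.73 mg/h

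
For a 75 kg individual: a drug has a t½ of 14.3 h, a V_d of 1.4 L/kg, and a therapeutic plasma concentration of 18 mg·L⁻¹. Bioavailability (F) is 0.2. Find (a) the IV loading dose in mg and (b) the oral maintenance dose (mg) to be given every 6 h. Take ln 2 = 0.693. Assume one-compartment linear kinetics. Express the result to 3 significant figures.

Vd(total) = 75 kg × 1.4 L/kg = 105.0 L
LD = Vd × C = 105.0 × 18 = 1890 mg
CL = 0.693 × Vd / t½ = 0.693 × 105.0 / 14.3 = 5.088 L/h
D = CL × Css × τ / F = 5.088 × 18 × 6 / 0.2 = 2748 mg

(a) 1890 mg; (b) 2750 mg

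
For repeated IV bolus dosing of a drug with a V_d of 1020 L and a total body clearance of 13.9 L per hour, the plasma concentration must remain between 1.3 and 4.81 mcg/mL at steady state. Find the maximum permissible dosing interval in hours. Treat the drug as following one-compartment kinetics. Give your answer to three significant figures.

96.0 h

k = CL / Vd = 13.90 / 1020 = 0.01363 h⁻¹
Between IV bolus doses, concentration decays as C = C₀·e^(−kτ), so C_peak/C_trough = e^(kτ).
τ_max = ln(C_peak/C_trough) / k = ln(4.81/1.3) / 0.01363 = 1.308 / 0.01363 = 95.96 h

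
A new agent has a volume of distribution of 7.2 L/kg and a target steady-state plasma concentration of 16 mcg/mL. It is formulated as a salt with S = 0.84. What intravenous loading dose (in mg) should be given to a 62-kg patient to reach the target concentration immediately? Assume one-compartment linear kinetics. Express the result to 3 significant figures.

Vd = 7.2 L/kg × 62 kg = 446.4 L
The loading dose fills Vd to the target concentration.
LD = Vd × C / S = 446.4 × 16.00 / 0.84 = 8503 mg

8500 mg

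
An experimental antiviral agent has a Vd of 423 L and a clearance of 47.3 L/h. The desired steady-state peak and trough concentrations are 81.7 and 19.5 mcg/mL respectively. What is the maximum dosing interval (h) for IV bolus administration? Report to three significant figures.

k = CL / Vd = 47.30 / 423.0 = 0.1118 h⁻¹
Between IV bolus doses, concentration decays as C = C₀·e^(−kτ), so C_peak/C_trough = e^(kτ).
τ_max = ln(C_peak/C_trough) / k = ln(81.7/19.5) / 0.1118 = 1.433 / 0.1118 = 12.82 h

12.8 h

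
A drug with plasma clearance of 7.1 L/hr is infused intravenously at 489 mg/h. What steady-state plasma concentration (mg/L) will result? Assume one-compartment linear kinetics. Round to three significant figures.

Css = rate / CL = 489 / 7.100 = 68.87 mg/L

68.9 mg/L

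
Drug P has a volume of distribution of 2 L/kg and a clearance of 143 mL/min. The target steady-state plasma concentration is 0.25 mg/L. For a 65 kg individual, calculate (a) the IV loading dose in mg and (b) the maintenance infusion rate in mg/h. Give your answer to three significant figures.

Total Vd = 2 × 65 = 130.0 L
Loading dose = Vd × C = 130.0 × 0.25 = 32.50 mg
CL = 143 mL/min = 143 × 0.06 = 8.580 L/h
Maintenance infusion rate = CL × Css = 8.580 × 0.25 = 2.145 mg/h

(a) 32.5 mg; (b) 2.15 mg/h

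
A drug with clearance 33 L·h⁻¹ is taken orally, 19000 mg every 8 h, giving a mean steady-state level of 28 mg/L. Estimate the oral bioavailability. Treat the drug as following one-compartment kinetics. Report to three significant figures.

0.389

F·D/τ = CL·Css at steady state → F = CL·Css·τ / D.
F = 33 × 28 × 8 / 19000 = 0.389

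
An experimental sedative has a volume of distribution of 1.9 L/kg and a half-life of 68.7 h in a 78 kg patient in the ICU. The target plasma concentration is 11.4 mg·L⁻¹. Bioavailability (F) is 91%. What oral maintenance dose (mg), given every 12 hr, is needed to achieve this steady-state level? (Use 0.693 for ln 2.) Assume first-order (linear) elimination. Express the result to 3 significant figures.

225 mg

Vd = 1.9 L/kg × 78 kg = 148.2 L
CL = 0.693 × Vd / t½ = 0.693 × 148.2 / 68.7 = 1.495 L/h
D = CL × Css × τ / F = 1.495 × 11.4 × 12 / 0.91 = 224.7 mg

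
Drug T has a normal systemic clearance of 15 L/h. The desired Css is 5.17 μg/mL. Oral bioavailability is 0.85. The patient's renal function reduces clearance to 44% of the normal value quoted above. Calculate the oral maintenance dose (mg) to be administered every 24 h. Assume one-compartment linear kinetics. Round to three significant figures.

Patient clearance = 0.44 × 15.00 = 6.600 L/h
At steady state, dose per interval replaces the amount cleared in that interval: F·D/τ = CL·Css.
D = CL × Css × τ / F = 6.600 × 5.17 × 24 / 0.85 = 963.4 mg

963 mg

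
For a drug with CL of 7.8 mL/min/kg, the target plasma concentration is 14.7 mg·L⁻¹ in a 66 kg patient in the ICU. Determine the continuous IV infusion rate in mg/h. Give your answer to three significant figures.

CL = 7.8 mL/min/kg × 66 kg = 514.8 mL/min = 514.8 × 60/1000 = 30.89 L/h
R₀ = 30.89 × 14.7 = 454.1 mg/h

454 mg/h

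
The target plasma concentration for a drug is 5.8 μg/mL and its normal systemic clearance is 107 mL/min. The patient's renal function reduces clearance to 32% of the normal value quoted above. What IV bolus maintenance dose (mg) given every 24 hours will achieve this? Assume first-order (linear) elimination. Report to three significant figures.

CL = 107 mL/min × 60/1000 = 6.420 L/h
Patient clearance = 0.32 × 6.420 = 2.054 L/h
D = CL × Css × τ = 2.054 × 5.8 × 24 = 285.9 mg

286 mg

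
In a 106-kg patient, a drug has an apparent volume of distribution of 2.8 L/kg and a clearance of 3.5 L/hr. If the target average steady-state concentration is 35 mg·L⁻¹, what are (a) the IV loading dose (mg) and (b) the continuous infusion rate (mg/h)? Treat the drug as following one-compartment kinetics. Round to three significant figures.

Vd = 2.8 L/kg × 106 kg = 296.8 L
Loading dose = Vd × C = 296.8 × 35 = 10390 mg
Maintenance: replace elimination → rate = CL × Css = 3.500 × 35 = 122.5 mg/h

(a) 10400 mg; (b) 123 mg/h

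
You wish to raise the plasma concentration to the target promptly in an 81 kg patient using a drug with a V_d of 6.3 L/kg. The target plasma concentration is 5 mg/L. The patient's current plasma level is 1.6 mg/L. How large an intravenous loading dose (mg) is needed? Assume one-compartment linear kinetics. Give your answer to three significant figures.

Total Vd = 6.3 × 81 = 510.3 L
The loading dose fills Vd to the target concentration.
Concentration deficit ΔC = 5 − 1.6 = 3.400 mg/L
LD = Vd × ΔC = 510.3 × 3.400 = 1735 mg

1740 mg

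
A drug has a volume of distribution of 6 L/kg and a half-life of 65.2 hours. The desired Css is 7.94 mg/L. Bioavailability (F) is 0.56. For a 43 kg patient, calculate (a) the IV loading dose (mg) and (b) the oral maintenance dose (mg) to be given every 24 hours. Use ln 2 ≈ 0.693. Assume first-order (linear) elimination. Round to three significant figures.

(a) 2050 mg; (b) 933 mg

Total Vd = 6 × 43 = 258.0 L
LD = Vd × C = 258.0 × 7.94 = 2049 mg
CL = 0.693 × Vd / t½ = 0.693 × 258.0 / 65.2 = 2.742 L/h
D = CL × Css × τ / F = 2.742 × 7.94 × 24 / 0.56 = 933.1 mg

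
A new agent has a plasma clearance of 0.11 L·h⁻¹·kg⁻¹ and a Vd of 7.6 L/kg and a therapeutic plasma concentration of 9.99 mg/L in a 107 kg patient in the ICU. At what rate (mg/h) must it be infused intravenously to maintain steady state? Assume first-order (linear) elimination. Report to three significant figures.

118 mg/h

CL = 0.11 L·h⁻¹·kg⁻¹ × 107 kg = 11.77 L/h
R₀ = 11.77 × 9.99 = 117.6 mg/h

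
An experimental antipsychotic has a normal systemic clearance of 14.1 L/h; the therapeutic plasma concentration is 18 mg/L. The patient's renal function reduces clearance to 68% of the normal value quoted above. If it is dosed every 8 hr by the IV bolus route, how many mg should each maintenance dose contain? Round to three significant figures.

1380 mg

Patient clearance = 0.68 × 14.10 = 9.588 L/h
D = CL × Css × τ = 9.588 × 18 × 8 = 1381 mg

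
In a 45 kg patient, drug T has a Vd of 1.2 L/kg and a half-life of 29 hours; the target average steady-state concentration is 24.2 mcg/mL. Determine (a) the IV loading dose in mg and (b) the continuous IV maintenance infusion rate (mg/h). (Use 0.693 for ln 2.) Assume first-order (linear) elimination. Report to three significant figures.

(a) 1310 mg; (b) 31.2 mg/h

Total Vd = 1.2 × 45 = 54.00 L
LD = Vd × C = 54.00 × 24.2 = 1307 mg
CL = 0.693 × Vd / t½ = 0.693 × 54.00 / 29 = 1.290 L/h
Infusion rate = CL × Css = 1.290 × 24.2 = 31.22 mg/h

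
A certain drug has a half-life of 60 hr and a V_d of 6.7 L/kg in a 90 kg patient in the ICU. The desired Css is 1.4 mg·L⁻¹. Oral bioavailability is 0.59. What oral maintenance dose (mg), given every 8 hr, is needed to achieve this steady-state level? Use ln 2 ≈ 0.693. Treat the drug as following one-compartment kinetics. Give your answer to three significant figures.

Vd(total) = 90 kg × 6.7 L/kg = 603.0 L
k = 0.693/60 = 0.01155 h⁻¹, so CL = k·Vd = 0.01155 × 603.0 = 6.965 L/h
D = CL × Css × τ / F = 6.965 × 1.4 × 8 / 0.59 = 132.2 mg

132 mg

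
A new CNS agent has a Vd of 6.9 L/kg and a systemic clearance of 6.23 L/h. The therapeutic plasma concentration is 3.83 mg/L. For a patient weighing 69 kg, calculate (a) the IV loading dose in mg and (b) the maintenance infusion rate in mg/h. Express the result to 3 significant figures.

(a) 1820 mg; (b) 23.9 mg/h

Vd(total) = 69 kg × 6.9 L/kg = 476.1 L
Loading: fill Vd to C_target → 476.1 L × 3.83 mg/L = 1823 mg
Maintenance infusion rate = CL × Css = 6.230 × 3.83 = 23.86 mg/h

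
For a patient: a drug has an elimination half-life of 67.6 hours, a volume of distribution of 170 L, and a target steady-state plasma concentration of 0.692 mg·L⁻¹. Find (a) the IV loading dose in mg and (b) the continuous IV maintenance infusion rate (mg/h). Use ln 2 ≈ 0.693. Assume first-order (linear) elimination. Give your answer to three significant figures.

LD = Vd × C = 170.0 × 0.692 = 117.6 mg
CL = 0.693 × Vd / t½ = 0.693 × 170.0 / 67.6 = 1.743 L/h
Infusion rate = CL × Css = 1.743 × 0.692 = 1.206 mg/h

(a) 118 mg; (b) 1.21 mg/h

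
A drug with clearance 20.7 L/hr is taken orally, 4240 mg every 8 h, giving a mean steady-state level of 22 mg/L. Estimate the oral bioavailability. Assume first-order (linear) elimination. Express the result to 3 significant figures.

0.859

F·D/τ = CL·Css at steady state → F = CL·Css·τ / D.
F = 20.7 × 22 × 8 / 4240 = 0.859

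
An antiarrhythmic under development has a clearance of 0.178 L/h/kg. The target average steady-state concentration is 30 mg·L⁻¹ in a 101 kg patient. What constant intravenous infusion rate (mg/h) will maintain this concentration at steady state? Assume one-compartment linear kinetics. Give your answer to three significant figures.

CL = 0.178 L/h/kg × 101 kg = 17.98 L/h
Infusion rate = CL · Css = 17.98 L/h × 30 mg/L = 539.4 mg/h

539 mg/h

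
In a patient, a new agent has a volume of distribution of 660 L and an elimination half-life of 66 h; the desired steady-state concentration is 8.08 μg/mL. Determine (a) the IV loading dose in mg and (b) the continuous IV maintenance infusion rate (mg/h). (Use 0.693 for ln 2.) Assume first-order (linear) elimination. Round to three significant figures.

(a) 5330 mg; (b) 56.0 mg/h

LD = Vd × C = 660.0 × 8.08 = 5333 mg
CL = 0.693 × Vd / t½ = 0.693 × 660.0 / 66 = 6.930 L/h
Infusion rate = CL × Css = 6.930 × 8.08 = 55.99 mg/h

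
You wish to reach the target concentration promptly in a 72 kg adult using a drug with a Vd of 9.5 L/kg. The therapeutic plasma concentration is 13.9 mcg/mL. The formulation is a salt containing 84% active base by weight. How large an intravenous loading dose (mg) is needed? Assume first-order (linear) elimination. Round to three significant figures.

Vd = 9.5 L/kg × 72 kg = 684.0 L
LD = Vd × C / S = 684.0 × 13.90 / 0.84 = 11320 mg

11300 mg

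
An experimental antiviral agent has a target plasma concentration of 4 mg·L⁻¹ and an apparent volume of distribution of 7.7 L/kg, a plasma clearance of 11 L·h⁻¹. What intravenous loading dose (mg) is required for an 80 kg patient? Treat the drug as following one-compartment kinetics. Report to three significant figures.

2460 mg

Total Vd = 7.7 × 80 = 616.0 L
LD = Vd × C = 616.0 × 4.000 = 2464 mg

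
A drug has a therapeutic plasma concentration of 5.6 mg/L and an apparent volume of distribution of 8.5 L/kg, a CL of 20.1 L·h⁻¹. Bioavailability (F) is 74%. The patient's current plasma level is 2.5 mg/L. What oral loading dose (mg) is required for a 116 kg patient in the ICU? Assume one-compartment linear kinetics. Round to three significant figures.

4130 mg

Vd = 8.5 L/kg × 116 kg = 986.0 L
Concentration deficit ΔC = 5.6 − 2.5 = 3.100 mg/L
LD = Vd × ΔC / F = 986.0 × 3.100 / 0.74 = 4131 mg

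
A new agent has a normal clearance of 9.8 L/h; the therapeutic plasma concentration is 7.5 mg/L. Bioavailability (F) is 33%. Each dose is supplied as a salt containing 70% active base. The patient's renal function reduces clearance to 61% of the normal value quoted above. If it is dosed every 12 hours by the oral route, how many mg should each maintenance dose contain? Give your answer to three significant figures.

Patient clearance = 0.61 × 9.800 = 5.978 L/h
At steady state, dose per interval replaces the amount cleared in that interval: F·S·D/τ = CL·Css.
D = CL × Css × τ / F / S = 5.978 × 7.5 × 12 / 0.33 / 0.7 = 2329 mg

2330 mg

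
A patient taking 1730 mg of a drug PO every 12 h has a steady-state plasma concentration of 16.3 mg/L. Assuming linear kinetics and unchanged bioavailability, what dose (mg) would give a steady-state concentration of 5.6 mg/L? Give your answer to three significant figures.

For first-order elimination, Css ∝ F·D/(CL·τ); F and CL are unchanged, so Css ∝ D/τ.
D₂ = D₁ × (Css,target / Css,current) = 1730 × 5.6/16.3 = 594.4 mg

594 mg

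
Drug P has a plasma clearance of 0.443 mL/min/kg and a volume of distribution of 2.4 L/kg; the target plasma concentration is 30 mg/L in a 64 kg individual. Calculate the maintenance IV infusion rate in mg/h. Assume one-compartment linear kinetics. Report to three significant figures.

CL = 0.443 mL/min/kg × 64 kg = 28.35 mL/min = 28.35 × 60/1000 = 1.701 L/h
Maintenance depends on clearance, not Vd — rate in must match rate out.
Rate = CL × Css = 1.701 × 30 = 51.03 mg/h

51.0 mg/h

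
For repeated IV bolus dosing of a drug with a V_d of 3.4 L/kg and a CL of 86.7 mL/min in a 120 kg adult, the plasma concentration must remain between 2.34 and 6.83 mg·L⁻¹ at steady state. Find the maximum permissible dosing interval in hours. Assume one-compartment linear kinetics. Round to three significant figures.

Vd = 3.4 L/kg × 120 kg = 408.0 L
CL = 86.7 mL/min × 60/1000 = 5.202 L/h
k = CL / Vd = 5.202 / 408.0 = 0.01275 h⁻¹
Between IV bolus doses, concentration decays as C = C₀·e^(−kτ), so C_peak/C_trough = e^(kτ).
τ_max = ln(C_peak/C_trough) / k = ln(6.83/2.34) / 0.01275 = 1.071 / 0.01275 = 84.00 h

84.0 h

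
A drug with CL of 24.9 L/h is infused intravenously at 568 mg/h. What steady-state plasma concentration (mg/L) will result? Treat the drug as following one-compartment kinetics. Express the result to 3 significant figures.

Css = rate / CL = 568 / 24.90 = 22.81 mg/L

22.8 mg/L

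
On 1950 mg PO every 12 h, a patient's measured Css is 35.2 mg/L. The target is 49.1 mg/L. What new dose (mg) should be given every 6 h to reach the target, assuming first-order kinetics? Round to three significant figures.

With linear kinetics, Css is proportional to dose rate (D/τ) at fixed clearance.
D₂ = D₁ × (Css,target / Css,current) × (τ₂/τ₁) = 1950 × (49.1/35.2) × (6/12) = 1360 mg

1360 mg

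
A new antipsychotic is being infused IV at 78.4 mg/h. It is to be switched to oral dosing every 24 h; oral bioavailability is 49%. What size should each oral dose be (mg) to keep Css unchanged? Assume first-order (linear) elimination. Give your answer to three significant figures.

To maintain the same Css, the systemic dosing rate must be unchanged: F·D/τ = infusion rate.
D = rate × τ / F = 78.4 × 24 / 0.49 = 3840 mg

3840 mg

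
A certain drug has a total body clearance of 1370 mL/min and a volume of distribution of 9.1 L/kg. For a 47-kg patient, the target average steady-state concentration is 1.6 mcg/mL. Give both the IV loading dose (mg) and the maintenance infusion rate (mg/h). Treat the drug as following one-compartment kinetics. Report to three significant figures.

Vd = 9.1 L/kg × 47 kg = 427.7 L
Loading: fill Vd to C_target → 427.7 L × 1.6 mg/L = 684.3 mg
CL = 1370 mL/min × 60/1000 = 82.20 L/h
Maintenance: replace elimination → rate = CL × Css = 82.20 × 1.6 = 131.5 mg/h

(a) 684 mg; (b) 132 mg/h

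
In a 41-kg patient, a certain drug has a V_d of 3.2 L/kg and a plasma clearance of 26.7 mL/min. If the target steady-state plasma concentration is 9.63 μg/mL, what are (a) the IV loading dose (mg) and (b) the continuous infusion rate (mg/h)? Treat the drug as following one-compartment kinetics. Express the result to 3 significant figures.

(a) 1260 mg; (b) 15.4 mg/h

Total Vd = 3.2 × 41 = 131.2 L
Loading: fill Vd to C_target → 131.2 L × 9.63 mg/L = 1263 mg
CL = 26.7 mL/min × 60/1000 = 1.602 L/h
Maintenance infusion rate = CL × Css = 1.602 × 9.63 = 15.43 mg/h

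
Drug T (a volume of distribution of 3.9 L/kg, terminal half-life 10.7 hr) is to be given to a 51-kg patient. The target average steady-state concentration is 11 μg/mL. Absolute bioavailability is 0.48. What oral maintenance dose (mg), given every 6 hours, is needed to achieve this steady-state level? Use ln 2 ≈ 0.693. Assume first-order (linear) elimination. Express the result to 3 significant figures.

Vd = 3.9 L/kg × 51 kg = 198.9 L
CL = ln 2 · Vd / t½ = 0.693 × 198.9 / 10.7 = 12.88 L/h
D = CL × Css × τ / F = 12.88 × 11 × 6 / 0.48 = 1771 mg

1770 mg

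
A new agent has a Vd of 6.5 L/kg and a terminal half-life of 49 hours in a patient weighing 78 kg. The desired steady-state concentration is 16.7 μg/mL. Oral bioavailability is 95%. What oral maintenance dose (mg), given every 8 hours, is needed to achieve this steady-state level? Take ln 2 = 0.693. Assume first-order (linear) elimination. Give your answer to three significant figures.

1010 mg

Total Vd = 6.5 × 78 = 507.0 L
k = 0.693/49 = 0.01414 h⁻¹, so CL = k·Vd = 0.01414 × 507.0 = 7.169 L/h
D = CL × Css × τ / F = 7.169 × 16.7 × 8 / 0.95 = 1008 mg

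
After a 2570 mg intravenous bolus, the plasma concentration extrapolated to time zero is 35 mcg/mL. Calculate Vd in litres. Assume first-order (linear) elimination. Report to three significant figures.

73.4 L

Immediately after an IV bolus, C₀ = Dose / Vd, so Vd = Dose / C₀.
Vd = 2570 / 35 = 73.43 L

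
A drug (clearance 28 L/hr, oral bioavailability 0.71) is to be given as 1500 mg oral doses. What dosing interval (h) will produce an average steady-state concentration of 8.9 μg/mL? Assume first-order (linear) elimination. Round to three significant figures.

F·D/τ = CL·Css → τ = F·D / (CL·Css).
τ = 0.71 × 1500 / (28 × 8.9) = 4.274 h

4.27 h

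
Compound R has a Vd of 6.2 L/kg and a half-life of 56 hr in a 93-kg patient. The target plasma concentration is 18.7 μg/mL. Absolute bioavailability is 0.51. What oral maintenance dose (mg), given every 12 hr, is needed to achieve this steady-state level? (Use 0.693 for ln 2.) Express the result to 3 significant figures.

Vd = 6.2 L/kg × 93 kg = 576.6 L
k = 0.693/56 = 0.01238 h⁻¹, so CL = k·Vd = 0.01238 × 576.6 = 7.138 L/h
D = CL × Css × τ / F = 7.138 × 18.7 × 12 / 0.51 = 3141 mg

3140 mg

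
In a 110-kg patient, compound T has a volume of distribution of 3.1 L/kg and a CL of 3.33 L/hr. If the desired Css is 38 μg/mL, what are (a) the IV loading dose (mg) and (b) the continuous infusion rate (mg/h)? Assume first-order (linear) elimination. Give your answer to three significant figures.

(a) 13000 mg; (b) 127 mg/h

Total Vd = 3.1 × 110 = 341.0 L
LD = Vd · C_target = 341.0 × 38 = 12960 mg
Maintenance infusion rate = CL × Css = 3.330 × 38 = 126.5 mg/h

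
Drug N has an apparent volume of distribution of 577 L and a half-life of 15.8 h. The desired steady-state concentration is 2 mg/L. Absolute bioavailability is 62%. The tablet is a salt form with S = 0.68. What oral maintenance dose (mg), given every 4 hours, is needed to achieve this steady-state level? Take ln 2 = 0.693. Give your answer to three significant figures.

480 mg

CL = ln 2 · Vd / t½ = 0.693 × 577.0 / 15.8 = 25.31 L/h
D = CL × Css × τ / F / S = 25.31 × 2 × 4 / 0.62 / 0.68 = 480.3 mg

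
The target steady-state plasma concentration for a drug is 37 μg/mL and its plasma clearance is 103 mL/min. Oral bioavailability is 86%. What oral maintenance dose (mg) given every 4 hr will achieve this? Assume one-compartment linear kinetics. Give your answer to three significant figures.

Convert clearance: 103 mL/min × 60 min/h ÷ 1000 mL/L = 6.180 L/h
D = CL × Css × τ / F = 6.180 × 37 × 4 / 0.86 = 1064 mg

1060 mg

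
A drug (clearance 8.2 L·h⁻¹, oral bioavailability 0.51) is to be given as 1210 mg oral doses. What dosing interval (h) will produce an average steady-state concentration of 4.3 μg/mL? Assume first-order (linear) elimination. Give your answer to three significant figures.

17.5 h

F·D/τ = CL·Css → τ = F·D / (CL·Css).
τ = 0.51 × 1210 / (8.2 × 4.3) = 17.50 h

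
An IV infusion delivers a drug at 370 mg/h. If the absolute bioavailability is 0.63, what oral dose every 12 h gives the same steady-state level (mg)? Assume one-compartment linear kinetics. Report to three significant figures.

To maintain the same Css, the systemic dosing rate must be unchanged: F·D/τ = infusion rate.
D = rate × τ / F = 370 × 12 / 0.63 = 7048 mg

7050 mg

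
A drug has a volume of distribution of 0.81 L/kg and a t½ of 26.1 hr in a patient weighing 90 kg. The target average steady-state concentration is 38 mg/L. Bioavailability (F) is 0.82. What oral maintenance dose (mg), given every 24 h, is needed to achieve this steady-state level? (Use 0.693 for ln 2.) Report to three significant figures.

2150 mg

Total Vd = 0.81 × 90 = 72.90 L
CL = ln 2 · Vd / t½ = 0.693 × 72.90 / 26.1 = 1.936 L/h
D = CL × Css × τ / F = 1.936 × 38 × 24 / 0.82 = 2153 mg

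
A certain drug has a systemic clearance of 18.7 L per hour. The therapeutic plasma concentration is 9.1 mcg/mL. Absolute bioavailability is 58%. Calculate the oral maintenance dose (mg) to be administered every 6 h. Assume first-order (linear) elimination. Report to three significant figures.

1760 mg

D = CL × Css × τ / F = 18.70 × 9.1 × 6 / 0.58 = 1760 mg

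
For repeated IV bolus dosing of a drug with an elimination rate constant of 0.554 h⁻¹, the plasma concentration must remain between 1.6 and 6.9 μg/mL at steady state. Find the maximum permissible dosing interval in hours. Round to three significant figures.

Between IV bolus doses, concentration decays as C = C₀·e^(−kτ), so C_peak/C_trough = e^(kτ).
τ_max = ln(C_peak/C_trough) / k = ln(6.9/1.6) / 0.5540 = 1.462 / 0.5540 = 2.639 h

2.64 h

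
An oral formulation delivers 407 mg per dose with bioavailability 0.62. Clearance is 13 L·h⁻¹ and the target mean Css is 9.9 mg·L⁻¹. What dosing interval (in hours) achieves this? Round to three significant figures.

F·D/τ = CL·Css → τ = F·D / (CL·Css).
τ = 0.62 × 407 / (13 × 9.9) = 1.961 h

1.96 h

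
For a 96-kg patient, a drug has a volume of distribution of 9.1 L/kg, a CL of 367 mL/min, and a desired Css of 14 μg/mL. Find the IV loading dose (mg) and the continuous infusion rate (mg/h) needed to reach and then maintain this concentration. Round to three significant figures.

Total Vd = 9.1 × 96 = 873.6 L
Loading dose = Vd × C = 873.6 × 14 = 12230 mg
CL = 367 mL/min × 60/1000 = 22.02 L/h
Maintenance infusion rate = CL × Css = 22.02 × 14 = 308.3 mg/h

(a) 12200 mg; (b) 308 mg/h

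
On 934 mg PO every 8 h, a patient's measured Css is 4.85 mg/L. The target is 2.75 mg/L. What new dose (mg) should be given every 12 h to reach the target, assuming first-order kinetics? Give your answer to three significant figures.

With linear kinetics, Css is proportional to dose rate (D/τ) at fixed clearance.
D₂ = D₁ × (Css,target / Css,current) × (τ₂/τ₁) = 934 × (2.75/4.85) × (12/8) = 794.4 mg

794 mg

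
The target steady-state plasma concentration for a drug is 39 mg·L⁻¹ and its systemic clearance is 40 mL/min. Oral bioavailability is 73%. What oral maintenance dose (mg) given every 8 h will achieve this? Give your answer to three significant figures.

1030 mg

CL = 40 mL/min × 60/1000 = 2.400 L/h
D = CL × Css × τ / F = 2.400 × 39 × 8 / 0.73 = 1026 mg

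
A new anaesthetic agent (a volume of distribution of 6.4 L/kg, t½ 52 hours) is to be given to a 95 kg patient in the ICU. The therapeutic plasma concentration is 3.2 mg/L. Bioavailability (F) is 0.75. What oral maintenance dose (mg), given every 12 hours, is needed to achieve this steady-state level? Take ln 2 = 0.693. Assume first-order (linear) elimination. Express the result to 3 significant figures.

415 mg

Total Vd = 6.4 × 95 = 608.0 L
CL = 0.693 × Vd / t½ = 0.693 × 608.0 / 52 = 8.103 L/h
D = CL × Css × τ / F = 8.103 × 3.2 × 12 / 0.75 = 414.9 mg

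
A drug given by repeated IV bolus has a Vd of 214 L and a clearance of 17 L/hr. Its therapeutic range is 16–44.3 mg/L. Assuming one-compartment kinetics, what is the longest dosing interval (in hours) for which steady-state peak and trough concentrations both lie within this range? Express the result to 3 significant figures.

k = CL / Vd = 17.00 / 214.0 = 0.07944 h⁻¹
Between IV bolus doses, concentration decays as C = C₀·e^(−kτ), so C_peak/C_trough = e^(kτ).
τ_max = ln(C_peak/C_trough) / k = ln(44.3/16) / 0.07944 = 1.018 / 0.07944 = 12.81 h

12.8 h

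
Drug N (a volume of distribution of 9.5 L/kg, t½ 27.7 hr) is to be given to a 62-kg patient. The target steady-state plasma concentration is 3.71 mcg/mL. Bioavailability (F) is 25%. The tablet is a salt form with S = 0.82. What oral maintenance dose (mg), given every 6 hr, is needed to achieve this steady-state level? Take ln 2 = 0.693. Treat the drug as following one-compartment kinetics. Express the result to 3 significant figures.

1600 mg

Vd = 9.5 L/kg × 62 kg = 589.0 L
CL = 0.693 × Vd / t½ = 0.693 × 589.0 / 27.7 = 14.74 L/h
D = CL × Css × τ / F / S = 14.74 × 3.71 × 6 / 0.25 / 0.82 = 1601 mg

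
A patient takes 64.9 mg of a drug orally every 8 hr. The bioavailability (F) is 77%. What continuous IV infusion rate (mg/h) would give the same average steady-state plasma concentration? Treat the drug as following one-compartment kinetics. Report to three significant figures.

6.25 mg/h

Equivalent systemic input: infusion rate = F·D/τ.
Rate = 0.77 × 64.9 / 8 = 6.247 mg/h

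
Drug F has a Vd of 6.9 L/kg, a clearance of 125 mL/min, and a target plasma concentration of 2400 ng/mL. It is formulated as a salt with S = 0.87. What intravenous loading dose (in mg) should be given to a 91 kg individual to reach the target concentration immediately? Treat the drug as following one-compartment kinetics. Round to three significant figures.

1730 mg

Vd(total) = 91 kg × 6.9 L/kg = 627.9 L
C = 2400 ng/mL = 2.400 mg/L
LD = Vd × C / S = 627.9 × 2.400 / 0.87 = 1732 mg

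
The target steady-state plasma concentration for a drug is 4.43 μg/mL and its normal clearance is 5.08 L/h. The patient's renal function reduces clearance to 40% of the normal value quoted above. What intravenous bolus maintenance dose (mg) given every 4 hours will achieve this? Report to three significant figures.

36.0 mg

Patient clearance = 0.4 × 5.080 = 2.032 L/h
D = CL × Css × τ = 2.032 × 4.43 × 4 = 36.01 mg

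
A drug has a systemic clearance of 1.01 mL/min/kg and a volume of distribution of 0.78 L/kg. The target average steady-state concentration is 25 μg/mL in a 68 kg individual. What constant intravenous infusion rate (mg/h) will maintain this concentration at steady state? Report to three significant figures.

CL = 1.01 mL/min/kg × 68 kg = 68.68 mL/min = 68.68 × 60/1000 = 4.121 L/h
Infusion rate = CL · Css = 4.121 L/h × 25 mg/L = 103.0 mg/h

103 mg/h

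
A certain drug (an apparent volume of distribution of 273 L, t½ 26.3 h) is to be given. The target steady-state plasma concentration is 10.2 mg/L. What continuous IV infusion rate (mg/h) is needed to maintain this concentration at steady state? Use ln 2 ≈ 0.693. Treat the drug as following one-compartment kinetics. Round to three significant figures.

k = 0.693/26.3 = 0.02635 h⁻¹, so CL = k·Vd = 0.02635 × 273.0 = 7.194 L/h
Infusion rate = CL × Css = 7.194 × 10.2 = 73.38 mg/h

73.4 mg/h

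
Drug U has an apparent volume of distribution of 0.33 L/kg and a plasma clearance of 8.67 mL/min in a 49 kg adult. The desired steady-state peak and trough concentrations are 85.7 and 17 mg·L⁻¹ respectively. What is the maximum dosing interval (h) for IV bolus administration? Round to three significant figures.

50.3 h

Total Vd = 0.33 × 49 = 16.17 L
CL = 8.67 mL/min = 8.67 × 0.06 = 0.5202 L/h
k = CL / Vd = 0.5202 / 16.17 = 0.03217 h⁻¹
Between IV bolus doses, concentration decays as C = C₀·e^(−kτ), so C_peak/C_trough = e^(kτ).
τ_max = ln(C_peak/C_trough) / k = ln(85.7/17) / 0.03217 = 1.618 / 0.03217 = 50.30 h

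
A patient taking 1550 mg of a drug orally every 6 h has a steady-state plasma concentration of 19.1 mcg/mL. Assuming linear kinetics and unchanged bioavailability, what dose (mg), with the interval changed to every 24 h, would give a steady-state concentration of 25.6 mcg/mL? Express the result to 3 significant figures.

8310 mg

With linear kinetics, Css is proportional to dose rate (D/τ) at fixed clearance.
D₂ = D₁ × (Css,target / Css,current) × (τ₂/τ₁) = 1550 × (25.6/19.1) × (24/6) = 8310 mg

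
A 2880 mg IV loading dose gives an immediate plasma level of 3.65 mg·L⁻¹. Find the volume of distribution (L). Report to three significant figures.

789 L

Immediately after an IV bolus, C₀ = Dose / Vd, so Vd = Dose / C₀.
Vd = 2880 / 3.65 = 789.0 L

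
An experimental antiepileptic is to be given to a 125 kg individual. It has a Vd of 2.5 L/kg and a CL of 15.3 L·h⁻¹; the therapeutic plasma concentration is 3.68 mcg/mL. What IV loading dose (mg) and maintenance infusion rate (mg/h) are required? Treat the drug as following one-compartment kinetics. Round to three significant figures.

Vd = 2.5 L/kg × 125 kg = 312.5 L
Loading dose = Vd × C = 312.5 × 3.68 = 1150 mg
Maintenance infusion rate = CL × Css = 15.30 × 3.68 = 56.30 mg/h

(a) 1150 mg; (b) 56.3 mg/h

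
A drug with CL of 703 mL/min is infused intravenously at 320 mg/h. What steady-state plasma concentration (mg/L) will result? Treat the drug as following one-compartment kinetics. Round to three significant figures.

7.59 mg/L

Convert clearance: 703 mL/min × 60 min/h ÷ 1000 mL/L = 42.18 L/h
Css = rate / CL = 320 / 42.18 = 7.587 mg/L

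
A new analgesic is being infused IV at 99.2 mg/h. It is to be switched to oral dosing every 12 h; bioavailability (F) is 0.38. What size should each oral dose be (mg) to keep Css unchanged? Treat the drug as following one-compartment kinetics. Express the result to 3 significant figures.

3130 mg

To maintain the same Css, the systemic dosing rate must be unchanged: F·D/τ = infusion rate.
D = rate × τ / F = 99.2 × 12 / 0.38 = 3133 mg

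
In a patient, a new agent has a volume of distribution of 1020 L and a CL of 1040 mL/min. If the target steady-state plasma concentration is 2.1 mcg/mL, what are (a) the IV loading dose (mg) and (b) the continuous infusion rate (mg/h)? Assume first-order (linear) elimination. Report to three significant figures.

(a) 2140 mg; (b) 131 mg/h

LD = Vd · C_target = 1020 × 2.1 = 2142 mg
Convert clearance: 1040 mL/min × 60 min/h ÷ 1000 mL/L = 62.40 L/h
Infusion rate = 62.40 L/h × 2.1 mg/L = 131.0 mg/h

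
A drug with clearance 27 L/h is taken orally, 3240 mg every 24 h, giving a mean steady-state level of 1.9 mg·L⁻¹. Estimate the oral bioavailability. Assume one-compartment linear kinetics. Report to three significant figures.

F·D/τ = CL·Css at steady state → F = CL·Css·τ / D.
F = 27 × 1.9 × 24 / 3240 = 0.380

0.380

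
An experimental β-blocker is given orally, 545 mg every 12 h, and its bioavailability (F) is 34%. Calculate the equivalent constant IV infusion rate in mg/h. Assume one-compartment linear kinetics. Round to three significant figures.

15.4 mg/h

Equivalent systemic input: infusion rate = F·D/τ.
Rate = 0.34 × 545 / 12 = 15.44 mg/h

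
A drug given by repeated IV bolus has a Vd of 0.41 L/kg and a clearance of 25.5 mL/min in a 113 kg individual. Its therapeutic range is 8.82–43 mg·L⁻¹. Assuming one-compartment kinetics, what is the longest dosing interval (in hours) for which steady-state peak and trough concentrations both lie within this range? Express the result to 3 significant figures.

48.0 h

Vd = 0.41 L/kg × 113 kg = 46.33 L
CL = 25.5 mL/min = 25.5 × 0.06 = 1.530 L/h
k = CL / Vd = 1.530 / 46.33 = 0.03302 h⁻¹
Between IV bolus doses, concentration decays as C = C₀·e^(−kτ), so C_peak/C_trough = e^(kτ).
τ_max = ln(C_peak/C_trough) / k = ln(43/8.82) / 0.03302 = 1.584 / 0.03302 = 47.97 h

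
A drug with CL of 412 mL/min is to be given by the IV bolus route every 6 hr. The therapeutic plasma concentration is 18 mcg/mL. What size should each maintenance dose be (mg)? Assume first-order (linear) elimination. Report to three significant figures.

Convert clearance: 412 mL/min × 60 min/h ÷ 1000 mL/L = 24.72 L/h
D = CL × Css × τ = 24.72 × 18 × 6 = 2670 mg

2670 mg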